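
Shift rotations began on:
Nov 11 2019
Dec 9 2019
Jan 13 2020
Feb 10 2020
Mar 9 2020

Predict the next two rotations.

Gaps: 28, 35, 28, 28 days — a mix of 28 and 35. Every date is a Monday.
Each is the 2nd Monday of its month.
April 2020 — 2nd Monday is Apr 13 2020.
2nd Monday of May 2020: May 11 2020.

Apr 13 2020, May 11 2020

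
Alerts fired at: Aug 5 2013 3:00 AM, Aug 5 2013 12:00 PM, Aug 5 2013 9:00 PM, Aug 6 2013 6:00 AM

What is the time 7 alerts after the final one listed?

Spacing: 9, 9, 9 h — constant 9 h.
Aug 6 2013 6:00 AM + 9 h = Aug 6 2013 3:00 PM.
Aug 6 2013 3:00 PM + 9 h = Aug 7 2013 12:00 AM.
Aug 7 2013 12:00 AM + 9 h = Aug 7 2013 9:00 AM.
Aug 7 2013 9:00 AM + 9 h = Aug 7 2013 6:00 PM.
Aug 7 2013 6:00 PM + 9 h = Aug 8 2013 3:00 AM.
Aug 8 2013 3:00 AM + 9 h = Aug 8 2013 12:00 PM.
Aug 8 2013 12:00 PM + 9 h = Aug 8 2013 9:00 PM.

Aug 8 2013 9:00 PM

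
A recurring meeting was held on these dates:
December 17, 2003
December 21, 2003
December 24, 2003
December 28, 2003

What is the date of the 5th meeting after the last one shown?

The gap pattern 4, 3, 4 repeats every 2 events.
These are the Wednesdays and Sundays of each week.
The following Wednesday is December 31, 2003.
Next Sunday: January 4, 2004.
The following Wednesday is January 7, 2004.
The following Sunday is January 11, 2004.
The following Wednesday is January 14, 2004.

January 14, 2004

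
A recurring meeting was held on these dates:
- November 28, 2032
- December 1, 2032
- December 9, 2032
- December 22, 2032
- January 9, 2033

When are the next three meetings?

Intervals are 3, 8, 13, 18 days — an arithmetic progression with common difference 5.
Next gap: 23 days. January 9, 2033 + 23 days = February 1, 2033.
Next gap: 28 days. February 1, 2033 + 28 days = March 1, 2033.
Next gap: 33 days. March 1, 2033 + 33 days = April 3, 2033.

February 1, 2033; March 1, 2033; April 3, 2033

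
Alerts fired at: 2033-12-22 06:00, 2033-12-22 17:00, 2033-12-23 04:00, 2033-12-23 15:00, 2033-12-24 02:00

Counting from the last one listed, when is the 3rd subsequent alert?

Spacing: 11, 11, 11, 11 h — constant 11 h.
2033-12-24 02:00 + 11 h = 2033-12-24 13:00.
2033-12-24 13:00 + 11 h = 2033-12-25 00:00.
2033-12-25 00:00 + 11 h = 2033-12-25 11:00.

2033-12-25 11:00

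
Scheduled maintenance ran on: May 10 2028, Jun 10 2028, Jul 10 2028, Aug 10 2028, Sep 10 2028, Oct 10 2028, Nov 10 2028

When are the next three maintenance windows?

Gaps: 31, 30, 31, 31, 30, 31 days — not constant. Every event is on the 10th of the month.
Pattern: the 10th of each month.
Next: December 2028 → Dec 10 2028.
January 2029: Jan 10 2029.
Next: February 2029 → Feb 10 2029.

Dec 10 2028, Jan 10 2029, Feb 10 2029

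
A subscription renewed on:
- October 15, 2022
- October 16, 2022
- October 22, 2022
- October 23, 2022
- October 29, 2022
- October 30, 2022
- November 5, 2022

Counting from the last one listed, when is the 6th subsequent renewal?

The gap pattern 1, 6, 1, 6, 1, 6 repeats every 2 events.
These are the Saturdays and Sundays of each week.
The following Sunday is November 6, 2022.
The following Saturday is November 12, 2022.
The following Sunday is November 13, 2022.
The following Saturday is November 19, 2022.
The following Sunday is November 20, 2022.
The following Saturday is November 26, 2022.

November 26, 2022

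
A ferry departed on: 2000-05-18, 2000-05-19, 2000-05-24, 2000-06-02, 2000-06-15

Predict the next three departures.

Gaps: 1, 5, 9, 13 days — each gap is 4 larger than the previous one.
Next gap: 17 days. 2000-06-15 + 17 days = 2000-07-02.
Next gap: 21 days. 2000-07-02 + 21 days = 2000-07-23.
Next gap: 25 days. 2000-07-23 + 25 days = 2000-08-17.

2000-07-02, 2000-07-23, 2000-08-17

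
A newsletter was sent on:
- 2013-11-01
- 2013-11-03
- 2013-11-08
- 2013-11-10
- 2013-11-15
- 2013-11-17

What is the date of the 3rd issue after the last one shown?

2013-11-29

The gap pattern 2, 5, 2, 5, 2 repeats every 2 events.
These are the Fridays and Sundays of each week.
The following Friday is 2013-11-22.
Next Sunday: 2013-11-24.
The following Friday is 2013-11-29.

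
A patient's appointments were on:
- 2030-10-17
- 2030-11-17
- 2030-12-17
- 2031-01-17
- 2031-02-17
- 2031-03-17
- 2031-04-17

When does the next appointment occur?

Each date is the 17th; the gaps (31, 30, 31, 31, 28, 31) track the month lengths.
The rule is the 17th of each month.
May 2031: 2031-05-17.

2031-05-17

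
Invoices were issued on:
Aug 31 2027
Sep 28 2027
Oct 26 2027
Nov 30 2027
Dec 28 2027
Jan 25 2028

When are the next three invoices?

These are Tuesdays with 28, 28, 35, 28, 28-day gaps.
Each is the final Tuesday of its month — Aug 31 2027 is past the 28th, so '4th Tuesday' doesn't fit.
Last Tuesday of February 2028: Feb 29 2028.
Last Tuesday of March 2028: Mar 28 2028.
Last Tuesday of April 2028: Apr 25 2028.

Feb 29 2028, Mar 28 2028, Apr 25 2028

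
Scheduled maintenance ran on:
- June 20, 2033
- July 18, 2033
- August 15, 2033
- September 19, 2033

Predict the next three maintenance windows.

All dates are Mondays, 28, 28, 35 days apart.
Specifically, the 3rd Monday of each month.
3rd Monday of October 2033: October 17, 2033.
3rd Monday of November 2033: November 21, 2033.
3rd Monday of December 2033: December 19, 2033.

October 17, 2033; November 21, 2033; December 19, 2033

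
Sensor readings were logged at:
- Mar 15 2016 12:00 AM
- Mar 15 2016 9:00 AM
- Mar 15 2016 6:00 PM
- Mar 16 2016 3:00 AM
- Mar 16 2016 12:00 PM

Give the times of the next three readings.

Mar 16 2016 9:00 PM, Mar 17 2016 6:00 AM, Mar 17 2016 3:00 PM

Gaps: 9, 9, 9, 9 hours — each event is 9 hours after the previous one.
Mar 16 2016 12:00 PM + 9 h = Mar 16 2016 9:00 PM.
Mar 16 2016 9:00 PM + 9 h = Mar 17 2016 6:00 AM.
Mar 17 2016 6:00 AM + 9 h = Mar 17 2016 3:00 PM.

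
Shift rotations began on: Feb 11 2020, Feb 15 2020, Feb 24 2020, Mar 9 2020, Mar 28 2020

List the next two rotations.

The spacing grows by 5 each time: 4, 9, 14, 19 days.
Next gap: 24 days. Mar 28 2020 + 24 days = Apr 21 2020.
Next gap: 29 days. Apr 21 2020 + 29 days = May 20 2020.

Apr 21 2020, May 20 2020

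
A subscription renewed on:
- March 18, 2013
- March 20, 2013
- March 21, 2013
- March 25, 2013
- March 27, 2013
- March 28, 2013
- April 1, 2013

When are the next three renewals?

April 3, 2013; April 4, 2013; April 8, 2013

Every event lands on a Monday or Wednesday or Thursday (gaps cycle 2, 1, 4, 2, 1, 4).
So the schedule is: every Monday, Wednesday and Thursday.
The following Wednesday is April 3, 2013.
Next Thursday: April 4, 2013.
The following Monday is April 8, 2013.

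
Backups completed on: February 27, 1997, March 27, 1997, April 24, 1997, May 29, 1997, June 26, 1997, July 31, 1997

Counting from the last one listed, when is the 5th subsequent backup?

December 25, 1997

These are Thursdays with 28, 28, 35, 28, 35-day gaps.
Each is the final Thursday of its month — May 29, 1997 is past the 28th, so '4th Thursday' doesn't fit.
August 1997 ends with Thursday August 28, 1997.
September 1997 ends with Thursday September 25, 1997.
October 1997 ends with Thursday October 30, 1997.
November 1997 ends with Thursday November 27, 1997.
Last Thursday of December 1997: December 25, 1997.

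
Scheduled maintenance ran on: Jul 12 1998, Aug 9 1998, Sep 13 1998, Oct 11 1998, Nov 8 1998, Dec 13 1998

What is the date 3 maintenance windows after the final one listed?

These are Sundays at 28- or 35-day spacing (28, 35, 28, 28, 35).
The pattern: 2nd Sunday of the month.
2nd Sunday of January 1999: Jan 10 1999.
February 1999 — 2nd Sunday is Feb 14 1999.
March 1999 — 2nd Sunday is Mar 14 1999.

Mar 14 1999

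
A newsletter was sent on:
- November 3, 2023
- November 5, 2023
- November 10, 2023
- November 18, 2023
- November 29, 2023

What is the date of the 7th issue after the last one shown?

Intervals are 2, 5, 8, 11 days — an arithmetic progression with common difference 3.
Next gap: 14 days. November 29, 2023 + 14 days = December 13, 2023.
Next gap: 17 days. December 13, 2023 + 17 days = December 30, 2023.
Next gap: 20 days. December 30, 2023 + 20 days = January 19, 2024.
Next gap: 23 days. January 19, 2024 + 23 days = February 11, 2024.
Next gap: 26 days. February 11, 2024 + 26 days = March 8, 2024.
Next gap: 29 days. March 8, 2024 + 29 days = April 6, 2024.
Next gap: 32 days. April 6, 2024 + 32 days = May 8, 2024.

May 8, 2024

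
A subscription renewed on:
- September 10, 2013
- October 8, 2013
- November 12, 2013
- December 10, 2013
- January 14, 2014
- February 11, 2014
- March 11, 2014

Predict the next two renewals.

All dates are Tuesdays, 28, 35, 28, 35, 28, 28 days apart.
Specifically, the 2nd Tuesday of each month.
2nd Tuesday of April 2014: April 8, 2014.
2nd Tuesday of May 2014: May 13, 2014.

April 8, 2014; May 13, 2014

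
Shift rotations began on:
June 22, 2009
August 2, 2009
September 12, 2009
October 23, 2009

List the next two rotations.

Every event comes 41 days after the last (41, 41, 41).
October 23, 2009 + 41 days = December 3, 2009.
December 3, 2009 + 41 days = January 13, 2010.

December 3, 2009; January 13, 2010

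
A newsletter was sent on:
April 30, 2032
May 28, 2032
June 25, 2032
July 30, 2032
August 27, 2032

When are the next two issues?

Every date is a Friday; gaps 28, 28, 35, 28 days.
Each is the last Friday of its month (at least one falls on the 29th or later, ruling out '4th Friday').
September 2032 ends with Friday September 24, 2032.
Last Friday of October 2032: October 29, 2032.

September 24, 2032; October 29, 2032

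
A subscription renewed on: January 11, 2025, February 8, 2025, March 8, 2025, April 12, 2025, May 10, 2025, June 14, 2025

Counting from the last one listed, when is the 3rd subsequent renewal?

September 13, 2025

Gaps: 28, 28, 35, 28, 35 days — a mix of 28 and 35. Every date is a Saturday.
Each is the 2nd Saturday of its month.
July 2025 — 2nd Saturday is July 12, 2025.
2nd Saturday of August 2025: August 9, 2025.
2nd Saturday of September 2025: September 13, 2025.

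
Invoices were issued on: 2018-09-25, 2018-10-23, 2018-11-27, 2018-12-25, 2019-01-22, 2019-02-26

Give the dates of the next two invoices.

Gaps: 28, 35, 28, 28, 35 days — a mix of 28 and 35. Every date is a Tuesday.
Each is the 4th Tuesday of its month.
4th Tuesday of March 2019: 2019-03-26.
4th Tuesday of April 2019: 2019-04-23.

2019-03-26, 2019-04-23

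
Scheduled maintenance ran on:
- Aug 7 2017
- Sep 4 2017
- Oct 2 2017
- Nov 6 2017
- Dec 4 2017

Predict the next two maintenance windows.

Jan 1 2018, Feb 5 2018

These are Mondays at 28- or 35-day spacing (28, 28, 35, 28).
The pattern: 1st Monday of the month.
1st Monday of January 2018: Jan 1 2018.
1st Monday of February 2018: Feb 5 2018.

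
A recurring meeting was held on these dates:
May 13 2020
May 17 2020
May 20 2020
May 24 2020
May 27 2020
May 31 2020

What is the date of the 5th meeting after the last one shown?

Gaps: 4, 3, 4, 3, 4 days — not constant, but cyclic with period 2.
The events fall on every Wednesday and Sunday.
The following Wednesday is Jun 3 2020.
The following Sunday is Jun 7 2020.
The following Wednesday is Jun 10 2020.
Next Sunday: Jun 14 2020.
Next Wednesday: Jun 17 2020.

Jun 17 2020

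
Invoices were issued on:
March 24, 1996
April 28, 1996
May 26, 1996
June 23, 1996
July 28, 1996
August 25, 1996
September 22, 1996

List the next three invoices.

All dates are Sundays, 35, 28, 28, 35, 28, 28 days apart.
Specifically, the 4th Sunday of each month.
4th Sunday of October 1996: October 27, 1996.
November 1996 — 4th Sunday is November 24, 1996.
4th Sunday of December 1996: December 22, 1996.

October 27, 1996; November 24, 1996; December 22, 1996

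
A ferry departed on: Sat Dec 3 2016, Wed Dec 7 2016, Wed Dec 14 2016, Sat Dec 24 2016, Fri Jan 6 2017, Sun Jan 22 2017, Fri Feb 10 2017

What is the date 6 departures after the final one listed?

Sun Aug 6 2017

Intervals are 4, 7, 10, 13, 16, 19 days — an arithmetic progression with common difference 3.
Next gap: 22 days. Fri Feb 10 2017 + 22 days = Sat Mar 4 2017.
Next gap: 25 days. Sat Mar 4 2017 + 25 days = Wed Mar 29 2017.
Next gap: 28 days. Wed Mar 29 2017 + 28 days = Wed Apr 26 2017.
Next gap: 31 days. Wed Apr 26 2017 + 31 days = Sat May 27 2017.
Next gap: 34 days. Sat May 27 2017 + 34 days = Fri Jun 30 2017.
Next gap: 37 days. Fri Jun 30 2017 + 37 days = Sun Aug 6 2017.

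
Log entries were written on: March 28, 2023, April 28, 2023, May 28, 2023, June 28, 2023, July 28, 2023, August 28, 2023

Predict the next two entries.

Each date is the 28th; the gaps (31, 30, 31, 30, 31) track the month lengths.
The rule is the 28th of each month.
September 2023: September 28, 2023.
October 2023: October 28, 2023.

September 28, 2023; October 28, 2023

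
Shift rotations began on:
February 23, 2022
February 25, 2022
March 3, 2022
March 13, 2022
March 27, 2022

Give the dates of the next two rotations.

Intervals are 2, 6, 10, 14 days — an arithmetic progression with common difference 4.
Next gap: 18 days. March 27, 2022 + 18 days = April 14, 2022.
Next gap: 22 days. April 14, 2022 + 22 days = May 6, 2022.

April 14, 2022; May 6, 2022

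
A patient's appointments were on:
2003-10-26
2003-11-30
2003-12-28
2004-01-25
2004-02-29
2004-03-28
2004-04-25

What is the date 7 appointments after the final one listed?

These are Sundays with 35, 28, 28, 35, 28, 28-day gaps.
Each is the final Sunday of its month — 2003-11-30 is past the 28th, so '4th Sunday' doesn't fit.
Last Sunday of May 2004: 2004-05-30.
Last Sunday of June 2004: 2004-06-27.
July 2004 ends with Sunday 2004-07-25.
August 2004 ends with Sunday 2004-08-29.
Last Sunday of September 2004: 2004-09-26.
October 2004 ends with Sunday 2004-10-31.
November 2004 ends with Sunday 2004-11-28.

2004-11-28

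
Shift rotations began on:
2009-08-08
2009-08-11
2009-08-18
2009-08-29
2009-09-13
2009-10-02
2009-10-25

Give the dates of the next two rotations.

Intervals are 3, 7, 11, 15, 19, 23 days — an arithmetic progression with common difference 4.
Next gap: 27 days. 2009-10-25 + 27 days = 2009-11-21.
Next gap: 31 days. 2009-11-21 + 31 days = 2009-12-22.

2009-11-21, 2009-12-22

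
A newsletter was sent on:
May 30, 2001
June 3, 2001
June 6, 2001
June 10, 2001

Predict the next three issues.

Gaps: 4, 3, 4 days — not constant, but cyclic with period 2.
The events fall on every Wednesday and Sunday.
Next Wednesday: June 13, 2001.
Next Sunday: June 17, 2001.
The following Wednesday is June 20, 2001.

June 13, 2001; June 17, 2001; June 20, 2001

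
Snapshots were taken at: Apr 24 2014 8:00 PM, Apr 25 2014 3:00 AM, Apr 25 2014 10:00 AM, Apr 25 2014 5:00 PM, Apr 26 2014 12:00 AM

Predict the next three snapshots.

The interval is a steady 7 hours (7, 7, 7, 7).
Apr 26 2014 12:00 AM + 7 h = Apr 26 2014 7:00 AM.
Apr 26 2014 7:00 AM + 7 h = Apr 26 2014 2:00 PM.
Apr 26 2014 2:00 PM + 7 h = Apr 26 2014 9:00 PM.

Apr 26 2014 7:00 AM, Apr 26 2014 2:00 PM, Apr 26 2014 9:00 PM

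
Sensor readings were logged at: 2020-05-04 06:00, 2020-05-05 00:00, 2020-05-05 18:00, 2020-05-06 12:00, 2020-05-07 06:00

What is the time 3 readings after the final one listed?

Gaps: 18, 18, 18, 18 hours — each event is 18 hours after the previous one.
2020-05-07 06:00 + 18 h = 2020-05-08 00:00.
2020-05-08 00:00 + 18 h = 2020-05-08 18:00.
2020-05-08 18:00 + 18 h = 2020-05-09 12:00.

2020-05-09 12:00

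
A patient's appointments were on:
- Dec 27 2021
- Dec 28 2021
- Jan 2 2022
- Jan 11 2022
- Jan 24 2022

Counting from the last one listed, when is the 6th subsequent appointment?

Jul 5 2022

The spacing grows by 4 each time: 1, 5, 9, 13 days.
Next gap: 17 days. Jan 24 2022 + 17 days = Feb 10 2022.
Next gap: 21 days. Feb 10 2022 + 21 days = Mar 3 2022.
Next gap: 25 days. Mar 3 2022 + 25 days = Mar 28 2022.
Next gap: 29 days. Mar 28 2022 + 29 days = Apr 26 2022.
Next gap: 33 days. Apr 26 2022 + 33 days = May 29 2022.
Next gap: 37 days. May 29 2022 + 37 days = Jul 5 2022.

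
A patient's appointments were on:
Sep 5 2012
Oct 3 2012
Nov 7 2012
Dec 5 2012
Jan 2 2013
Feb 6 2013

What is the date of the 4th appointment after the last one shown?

Jun 5 2013

Gaps: 28, 35, 28, 28, 35 days — a mix of 28 and 35. Every date is a Wednesday.
Each is the 1st Wednesday of its month.
1st Wednesday of March 2013: Mar 6 2013.
April 2013 — 1st Wednesday is Apr 3 2013.
May 2013 — 1st Wednesday is May 1 2013.
June 2013 — 1st Wednesday is Jun 5 2013.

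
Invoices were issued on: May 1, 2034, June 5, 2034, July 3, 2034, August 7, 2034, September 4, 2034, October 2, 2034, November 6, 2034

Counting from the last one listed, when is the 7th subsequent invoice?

June 4, 2035

All dates are Mondays, 35, 28, 35, 28, 28, 35 days apart.
Specifically, the 1st Monday of each month.
1st Monday of December 2034: December 4, 2034.
January 2035 — 1st Monday is January 1, 2035.
February 2035 — 1st Monday is February 5, 2035.
1st Monday of March 2035: March 5, 2035.
1st Monday of April 2035: April 2, 2035.
1st Monday of May 2035: May 7, 2035.
June 2035 — 1st Monday is June 4, 2035.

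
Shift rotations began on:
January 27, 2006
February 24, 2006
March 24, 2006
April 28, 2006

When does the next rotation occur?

These are Fridays at 28- or 35-day spacing (28, 28, 35).
The pattern: 4th Friday of the month.
4th Friday of May 2006: May 26, 2006.

May 26, 2006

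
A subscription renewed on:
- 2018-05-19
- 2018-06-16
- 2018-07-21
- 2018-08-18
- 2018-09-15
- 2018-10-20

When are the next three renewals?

All dates are Saturdays, 28, 35, 28, 28, 35 days apart.
Specifically, the 3rd Saturday of each month.
3rd Saturday of November 2018: 2018-11-17.
3rd Saturday of December 2018: 2018-12-15.
January 2019 — 3rd Saturday is 2019-01-19.

2018-11-17, 2018-12-15, 2019-01-19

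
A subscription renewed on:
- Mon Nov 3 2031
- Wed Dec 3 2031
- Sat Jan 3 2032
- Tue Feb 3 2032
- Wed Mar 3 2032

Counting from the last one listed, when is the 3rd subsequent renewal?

Thu Jun 3 2032

The day-of-month is always 3 (30, 31, 31, 29 days between events).
So this recurs on the 3rd of each month.
Next: April 2032 → Sat Apr 3 2032.
Next: May 2032 → Mon May 3 2032.
Next: June 2032 → Thu Jun 3 2032.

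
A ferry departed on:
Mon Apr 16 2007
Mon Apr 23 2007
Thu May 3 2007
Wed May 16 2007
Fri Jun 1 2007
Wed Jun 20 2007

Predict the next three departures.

Thu Jul 12 2007, Mon Aug 6 2007, Mon Sep 3 2007

Gaps: 7, 10, 13, 16, 19 days — each gap is 3 larger than the previous one.
Next gap: 22 days. Wed Jun 20 2007 + 22 days = Thu Jul 12 2007.
Next gap: 25 days. Thu Jul 12 2007 + 25 days = Mon Aug 6 2007.
Next gap: 28 days. Mon Aug 6 2007 + 28 days = Mon Sep 3 2007.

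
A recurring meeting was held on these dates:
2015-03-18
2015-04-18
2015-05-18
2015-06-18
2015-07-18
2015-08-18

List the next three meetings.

2015-09-18, 2015-10-18, 2015-11-18

The day-of-month is always 18 (31, 30, 31, 30, 31 days between events).
So this recurs on the 18th of each month.
Next: September 2015 → 2015-09-18.
Next: October 2015 → 2015-10-18.
November 2015: 2015-11-18.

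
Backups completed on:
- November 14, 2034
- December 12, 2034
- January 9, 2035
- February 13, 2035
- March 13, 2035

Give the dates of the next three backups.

All dates are Tuesdays, 28, 28, 35, 28 days apart.
Specifically, the 2nd Tuesday of each month.
April 2035 — 2nd Tuesday is April 10, 2035.
May 2035 — 2nd Tuesday is May 8, 2035.
June 2035 — 2nd Tuesday is June 12, 2035.

April 10, 2035; May 8, 2035; June 12, 2035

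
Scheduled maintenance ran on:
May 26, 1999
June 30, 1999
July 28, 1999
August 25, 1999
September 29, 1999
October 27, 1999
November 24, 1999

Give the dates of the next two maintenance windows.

December 29, 1999; January 26, 2000

All Wednesdays; the gaps (35, 28, 28, 35, 28, 28) vary with month length.
This is the last Wednesday of each month.
Last Wednesday of December 1999: December 29, 1999.
January 2000 ends with Wednesday January 26, 2000.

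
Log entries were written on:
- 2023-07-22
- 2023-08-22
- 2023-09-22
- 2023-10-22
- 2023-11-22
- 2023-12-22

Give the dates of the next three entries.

2024-01-22, 2024-02-22, 2024-03-22

The day-of-month is always 22 (31, 31, 30, 31, 30 days between events).
So this recurs on the 22nd of each month.
January 2024: 2024-01-22.
Next: February 2024 → 2024-02-22.
March 2024: 2024-03-22.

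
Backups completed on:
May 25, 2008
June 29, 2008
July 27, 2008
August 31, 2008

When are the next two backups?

September 28, 2008; October 26, 2008

All Sundays; the gaps (35, 28, 35) vary with month length.
This is the last Sunday of each month.
Last Sunday of September 2008: September 28, 2008.
October 2008 ends with Sunday October 26, 2008.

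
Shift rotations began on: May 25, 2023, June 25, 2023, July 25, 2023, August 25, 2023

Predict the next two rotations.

Each date is the 25th; the gaps (31, 30, 31) track the month lengths.
The rule is the 25th of each month.
September 2023: September 25, 2023.
October 2023: October 25, 2023.

September 25, 2023; October 25, 2023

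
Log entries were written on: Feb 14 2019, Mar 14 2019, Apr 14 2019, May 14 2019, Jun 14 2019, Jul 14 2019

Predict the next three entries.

Aug 14 2019, Sep 14 2019, Oct 14 2019

The day-of-month is always 14 (28, 31, 30, 31, 30 days between events).
So this recurs on the 14th of each month.
August 2019: Aug 14 2019.
September 2019: Sep 14 2019.
October 2019: Oct 14 2019.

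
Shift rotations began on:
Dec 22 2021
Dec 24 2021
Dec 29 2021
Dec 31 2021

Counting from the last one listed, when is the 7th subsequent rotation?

Every event lands on a Wednesday or Friday (gaps cycle 2, 5, 2).
So the schedule is: every Wednesday and Friday.
Next Wednesday: Jan 5 2022.
Next Friday: Jan 7 2022.
Next Wednesday: Jan 12 2022.
Next Friday: Jan 14 2022.
The following Wednesday is Jan 19 2022.
The following Friday is Jan 21 2022.
The following Wednesday is Jan 26 2022.

Jan 26 2022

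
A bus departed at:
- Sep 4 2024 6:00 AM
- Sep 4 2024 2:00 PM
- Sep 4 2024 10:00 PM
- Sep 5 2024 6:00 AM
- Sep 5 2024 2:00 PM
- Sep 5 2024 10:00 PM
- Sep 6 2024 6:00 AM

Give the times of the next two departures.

Spacing: 8, 8, 8, 8, 8, 8 h — constant 8 h.
Sep 6 2024 6:00 AM + 8 h = Sep 6 2024 2:00 PM.
Sep 6 2024 2:00 PM + 8 h = Sep 6 2024 10:00 PM.

Sep 6 2024 2:00 PM, Sep 6 2024 10:00 PM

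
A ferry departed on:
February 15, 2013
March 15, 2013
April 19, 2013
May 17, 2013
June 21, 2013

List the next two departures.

July 19, 2013; August 16, 2013

These are Fridays at 28- or 35-day spacing (28, 35, 28, 35).
The pattern: 3rd Friday of the month.
July 2013 — 3rd Friday is July 19, 2013.
August 2013 — 3rd Friday is August 16, 2013.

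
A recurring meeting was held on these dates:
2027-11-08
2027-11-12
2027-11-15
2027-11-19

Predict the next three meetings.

2027-11-22, 2027-11-26, 2027-11-29

Gaps: 4, 3, 4 days — not constant, but cyclic with period 2.
The events fall on every Monday and Friday.
Next Monday: 2027-11-22.
Next Friday: 2027-11-26.
The following Monday is 2027-11-29.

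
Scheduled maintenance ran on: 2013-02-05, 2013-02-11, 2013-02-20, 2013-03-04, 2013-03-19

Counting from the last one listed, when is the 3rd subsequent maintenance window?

Intervals are 6, 9, 12, 15 days — an arithmetic progression with common difference 3.
Next gap: 18 days. 2013-03-19 + 18 days = 2013-04-06.
Next gap: 21 days. 2013-04-06 + 21 days = 2013-04-27.
Next gap: 24 days. 2013-04-27 + 24 days = 2013-05-21.

2013-05-21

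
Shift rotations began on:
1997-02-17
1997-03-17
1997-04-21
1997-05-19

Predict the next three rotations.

All dates are Mondays, 28, 35, 28 days apart.
Specifically, the 3rd Monday of each month.
3rd Monday of June 1997: 1997-06-16.
3rd Monday of July 1997: 1997-07-21.
3rd Monday of August 1997: 1997-08-18.

1997-06-16, 1997-07-21, 1997-08-18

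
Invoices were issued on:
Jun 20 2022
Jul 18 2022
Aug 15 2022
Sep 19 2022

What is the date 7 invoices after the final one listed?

These are Mondays at 28- or 35-day spacing (28, 28, 35).
The pattern: 3rd Monday of the month.
October 2022 — 3rd Monday is Oct 17 2022.
November 2022 — 3rd Monday is Nov 21 2022.
3rd Monday of December 2022: Dec 19 2022.
3rd Monday of January 2023: Jan 16 2023.
February 2023 — 3rd Monday is Feb 20 2023.
March 2023 — 3rd Monday is Mar 20 2023.
April 2023 — 3rd Monday is Apr 17 2023.

Apr 17 2023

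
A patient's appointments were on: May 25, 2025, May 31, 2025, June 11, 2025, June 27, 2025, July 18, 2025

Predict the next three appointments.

Intervals are 6, 11, 16, 21 days — an arithmetic progression with common difference 5.
Next gap: 26 days. July 18, 2025 + 26 days = August 13, 2025.
Next gap: 31 days. August 13, 2025 + 31 days = September 13, 2025.
Next gap: 36 days. September 13, 2025 + 36 days = October 19, 2025.

August 13, 2025; September 13, 2025; October 19, 2025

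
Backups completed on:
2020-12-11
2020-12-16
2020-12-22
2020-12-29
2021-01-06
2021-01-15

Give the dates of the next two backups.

2021-01-25, 2021-02-05

Intervals are 5, 6, 7, 8, 9 days — an arithmetic progression with common difference 1.
Next gap: 10 days. 2021-01-15 + 10 days = 2021-01-25.
Next gap: 11 days. 2021-01-25 + 11 days = 2021-02-05.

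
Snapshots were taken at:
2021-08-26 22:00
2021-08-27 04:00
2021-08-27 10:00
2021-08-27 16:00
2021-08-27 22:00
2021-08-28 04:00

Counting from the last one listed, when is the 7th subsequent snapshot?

Spacing: 6, 6, 6, 6, 6 h — constant 6 h.
2021-08-28 04:00 + 6 h = 2021-08-28 10:00.
2021-08-28 10:00 + 6 h = 2021-08-28 16:00.
2021-08-28 16:00 + 6 h = 2021-08-28 22:00.
2021-08-28 22:00 + 6 h = 2021-08-29 04:00.
2021-08-29 04:00 + 6 h = 2021-08-29 10:00.
2021-08-29 10:00 + 6 h = 2021-08-29 16:00.
2021-08-29 16:00 + 6 h = 2021-08-29 22:00.

2021-08-29 22:00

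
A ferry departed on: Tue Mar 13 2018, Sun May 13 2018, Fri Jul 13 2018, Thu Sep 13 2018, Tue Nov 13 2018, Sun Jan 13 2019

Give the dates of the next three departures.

Gaps: 61, 61, 62, 61, 61 days — not constant. Every event is on the 13th of the month.
Pattern: the 13th of every 2 months.
March 2019: Wed Mar 13 2019.
Next: May 2019 → Mon May 13 2019.
July 2019: Sat Jul 13 2019.

Wed Mar 13 2019, Mon May 13 2019, Sat Jul 13 2019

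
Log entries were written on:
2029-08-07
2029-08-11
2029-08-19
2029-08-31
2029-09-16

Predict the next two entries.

2029-10-06, 2029-10-30

The spacing grows by 4 each time: 4, 8, 12, 16 days.
Next gap: 20 days. 2029-09-16 + 20 days = 2029-10-06.
Next gap: 24 days. 2029-10-06 + 24 days = 2029-10-30.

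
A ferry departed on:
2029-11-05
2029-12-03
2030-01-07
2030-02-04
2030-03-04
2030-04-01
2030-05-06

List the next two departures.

Gaps: 28, 35, 28, 28, 28, 35 days — a mix of 28 and 35. Every date is a Monday.
Each is the 1st Monday of its month.
1st Monday of June 2030: 2030-06-03.
1st Monday of July 2030: 2030-07-01.

2030-06-03, 2030-07-01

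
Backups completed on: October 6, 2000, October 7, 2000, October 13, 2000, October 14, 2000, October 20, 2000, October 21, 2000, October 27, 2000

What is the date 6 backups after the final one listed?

The gap pattern 1, 6, 1, 6, 1, 6 repeats every 2 events.
These are the Fridays and Saturdays of each week.
Next Saturday: October 28, 2000.
The following Friday is November 3, 2000.
Next Saturday: November 4, 2000.
Next Friday: November 10, 2000.
Next Saturday: November 11, 2000.
Next Friday: November 17, 2000.

November 17, 2000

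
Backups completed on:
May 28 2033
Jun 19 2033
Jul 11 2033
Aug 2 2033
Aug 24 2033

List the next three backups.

Sep 15 2033, Oct 7 2033, Oct 29 2033

Every event comes 22 days after the last (22, 22, 22, 22).
Aug 24 2033 + 22 days = Sep 15 2033.
Sep 15 2033 + 22 days = Oct 7 2033.
Oct 7 2033 + 22 days = Oct 29 2033.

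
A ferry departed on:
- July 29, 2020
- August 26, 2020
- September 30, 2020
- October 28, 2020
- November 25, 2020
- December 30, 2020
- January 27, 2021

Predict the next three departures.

February 24, 2021; March 31, 2021; April 28, 2021

Every date is a Wednesday; gaps 28, 35, 28, 28, 35, 28 days.
Each is the last Wednesday of its month (at least one falls on the 29th or later, ruling out '4th Wednesday').
Last Wednesday of February 2021: February 24, 2021.
Last Wednesday of March 2021: March 31, 2021.
Last Wednesday of April 2021: April 28, 2021.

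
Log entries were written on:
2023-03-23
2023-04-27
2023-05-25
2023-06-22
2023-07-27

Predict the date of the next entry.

2023-08-24

These are Thursdays at 28- or 35-day spacing (35, 28, 28, 35).
The pattern: 4th Thursday of the month.
4th Thursday of August 2023: 2023-08-24.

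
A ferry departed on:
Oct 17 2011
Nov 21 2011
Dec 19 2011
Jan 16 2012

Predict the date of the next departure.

Feb 20 2012

All dates are Mondays, 35, 28, 28 days apart.
Specifically, the 3rd Monday of each month.
February 2012 — 3rd Monday is Feb 20 2012.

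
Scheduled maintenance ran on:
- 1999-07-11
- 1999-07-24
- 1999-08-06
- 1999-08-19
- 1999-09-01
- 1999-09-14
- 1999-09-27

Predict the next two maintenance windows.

Every event comes 13 days after the last (13, 13, 13, 13, 13, 13).
1999-09-27 + 13 days = 1999-10-10.
1999-10-10 + 13 days = 1999-10-23.

1999-10-10, 1999-10-23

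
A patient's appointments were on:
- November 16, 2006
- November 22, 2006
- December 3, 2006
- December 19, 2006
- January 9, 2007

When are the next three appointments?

February 4, 2007; March 7, 2007; April 12, 2007

Gaps: 6, 11, 16, 21 days — each gap is 5 larger than the previous one.
Next gap: 26 days. January 9, 2007 + 26 days = February 4, 2007.
Next gap: 31 days. February 4, 2007 + 31 days = March 7, 2007.
Next gap: 36 days. March 7, 2007 + 36 days = April 12, 2007.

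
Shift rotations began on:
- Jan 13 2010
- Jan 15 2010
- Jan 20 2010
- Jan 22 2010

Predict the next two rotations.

Gaps: 2, 5, 2 days — not constant, but cyclic with period 2.
The events fall on every Wednesday and Friday.
Next Wednesday: Jan 27 2010.
The following Friday is Jan 29 2010.

Jan 27 2010, Jan 29 2010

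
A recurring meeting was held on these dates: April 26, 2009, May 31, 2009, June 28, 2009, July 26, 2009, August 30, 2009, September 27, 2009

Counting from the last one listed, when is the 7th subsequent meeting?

These are Sundays with 35, 28, 28, 35, 28-day gaps.
Each is the final Sunday of its month — May 31, 2009 is past the 28th, so '4th Sunday' doesn't fit.
Last Sunday of October 2009: October 25, 2009.
Last Sunday of November 2009: November 29, 2009.
Last Sunday of December 2009: December 27, 2009.
Last Sunday of January 2010: January 31, 2010.
Last Sunday of February 2010: February 28, 2010.
March 2010 ends with Sunday March 28, 2010.
April 2010 ends with Sunday April 25, 2010.

April 25, 2010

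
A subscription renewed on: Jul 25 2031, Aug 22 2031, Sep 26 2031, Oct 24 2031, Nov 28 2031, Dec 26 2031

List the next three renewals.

Jan 23 2032, Feb 27 2032, Mar 26 2032

Gaps: 28, 35, 28, 35, 28 days — a mix of 28 and 35. Every date is a Friday.
Each is the 4th Friday of its month.
January 2032 — 4th Friday is Jan 23 2032.
4th Friday of February 2032: Feb 27 2032.
March 2032 — 4th Friday is Mar 26 2032.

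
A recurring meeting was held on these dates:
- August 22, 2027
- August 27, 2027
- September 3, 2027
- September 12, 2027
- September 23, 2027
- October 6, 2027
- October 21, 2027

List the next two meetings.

November 7, 2027; November 26, 2027

Intervals are 5, 7, 9, 11, 13, 15 days — an arithmetic progression with common difference 2.
Next gap: 17 days. October 21, 2027 + 17 days = November 7, 2027.
Next gap: 19 days. November 7, 2027 + 19 days = November 26, 2027.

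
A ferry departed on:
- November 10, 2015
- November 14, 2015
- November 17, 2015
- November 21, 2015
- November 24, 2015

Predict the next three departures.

Every event lands on a Tuesday or Saturday (gaps cycle 4, 3, 4, 3).
So the schedule is: every Tuesday and Saturday.
The following Saturday is November 28, 2015.
Next Tuesday: December 1, 2015.
Next Saturday: December 5, 2015.

November 28, 2015; December 1, 2015; December 5, 2015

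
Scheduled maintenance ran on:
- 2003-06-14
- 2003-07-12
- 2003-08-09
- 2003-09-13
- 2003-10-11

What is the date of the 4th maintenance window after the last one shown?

All dates are Saturdays, 28, 28, 35, 28 days apart.
Specifically, the 2nd Saturday of each month.
2nd Saturday of November 2003: 2003-11-08.
December 2003 — 2nd Saturday is 2003-12-13.
2nd Saturday of January 2004: 2004-01-10.
2nd Saturday of February 2004: 2004-02-14.

2004-02-14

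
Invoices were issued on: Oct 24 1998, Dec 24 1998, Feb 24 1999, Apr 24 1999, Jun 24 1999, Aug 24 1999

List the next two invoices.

Gaps: 61, 62, 59, 61, 61 days — not constant. Every event is on the 24th of the month.
Pattern: the 24th of every 2 months.
Next: October 1999 → Oct 24 1999.
Next: December 1999 → Dec 24 1999.

Oct 24 1999, Dec 24 1999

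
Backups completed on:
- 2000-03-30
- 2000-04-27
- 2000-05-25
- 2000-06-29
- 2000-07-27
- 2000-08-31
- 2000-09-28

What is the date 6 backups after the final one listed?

2001-03-29

These are Thursdays with 28, 28, 35, 28, 35, 28-day gaps.
Each is the final Thursday of its month — 2000-03-30 is past the 28th, so '4th Thursday' doesn't fit.
Last Thursday of October 2000: 2000-10-26.
November 2000 ends with Thursday 2000-11-30.
Last Thursday of December 2000: 2000-12-28.
January 2001 ends with Thursday 2001-01-25.
Last Thursday of February 2001: 2001-02-22.
Last Thursday of March 2001: 2001-03-29.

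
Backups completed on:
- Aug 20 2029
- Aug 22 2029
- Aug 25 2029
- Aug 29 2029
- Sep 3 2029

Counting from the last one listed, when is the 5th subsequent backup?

Oct 13 2029

Gaps: 2, 3, 4, 5 days — each gap is 1 larger than the previous one.
Next gap: 6 days. Sep 3 2029 + 6 days = Sep 9 2029.
Next gap: 7 days. Sep 9 2029 + 7 days = Sep 16 2029.
Next gap: 8 days. Sep 16 2029 + 8 days = Sep 24 2029.
Next gap: 9 days. Sep 24 2029 + 9 days = Oct 3 2029.
Next gap: 10 days. Oct 3 2029 + 10 days = Oct 13 2029.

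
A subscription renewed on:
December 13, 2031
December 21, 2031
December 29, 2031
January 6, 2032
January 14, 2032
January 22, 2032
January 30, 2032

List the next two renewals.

February 7, 2032; February 15, 2032

The spacing is 8, 8, 8, 8, 8, 8 days — always 8 days.
January 30, 2032 + 8 days = February 7, 2032.
February 7, 2032 + 8 days = February 15, 2032.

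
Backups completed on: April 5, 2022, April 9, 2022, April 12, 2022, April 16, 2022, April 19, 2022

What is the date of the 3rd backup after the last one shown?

Every event lands on a Tuesday or Saturday (gaps cycle 4, 3, 4, 3).
So the schedule is: every Tuesday and Saturday.
The following Saturday is April 23, 2022.
The following Tuesday is April 26, 2022.
The following Saturday is April 30, 2022.

April 30, 2022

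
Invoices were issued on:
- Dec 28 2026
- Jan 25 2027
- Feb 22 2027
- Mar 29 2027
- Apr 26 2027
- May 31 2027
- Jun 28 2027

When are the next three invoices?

Jul 26 2027, Aug 30 2027, Sep 27 2027

All Mondays; the gaps (28, 28, 35, 28, 35, 28) vary with month length.
This is the last Monday of each month.
Last Monday of July 2027: Jul 26 2027.
August 2027 ends with Monday Aug 30 2027.
Last Monday of September 2027: Sep 27 2027.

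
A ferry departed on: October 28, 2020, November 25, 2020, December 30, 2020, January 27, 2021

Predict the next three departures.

All Wednesdays; the gaps (28, 35, 28) vary with month length.
This is the last Wednesday of each month.
February 2021 ends with Wednesday February 24, 2021.
Last Wednesday of March 2021: March 31, 2021.
Last Wednesday of April 2021: April 28, 2021.

February 24, 2021; March 31, 2021; April 28, 2021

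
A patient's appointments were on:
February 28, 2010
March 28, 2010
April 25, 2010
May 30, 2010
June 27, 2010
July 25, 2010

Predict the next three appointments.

August 29, 2010; September 26, 2010; October 31, 2010

All Sundays; the gaps (28, 28, 35, 28, 28) vary with month length.
This is the last Sunday of each month.
Last Sunday of August 2010: August 29, 2010.
September 2010 ends with Sunday September 26, 2010.
Last Sunday of October 2010: October 31, 2010.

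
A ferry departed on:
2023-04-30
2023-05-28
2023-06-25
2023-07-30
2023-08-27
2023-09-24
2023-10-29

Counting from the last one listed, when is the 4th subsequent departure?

2024-02-25

All Sundays; the gaps (28, 28, 35, 28, 28, 35) vary with month length.
This is the last Sunday of each month.
Last Sunday of November 2023: 2023-11-26.
December 2023 ends with Sunday 2023-12-31.
Last Sunday of January 2024: 2024-01-28.
Last Sunday of February 2024: 2024-02-25.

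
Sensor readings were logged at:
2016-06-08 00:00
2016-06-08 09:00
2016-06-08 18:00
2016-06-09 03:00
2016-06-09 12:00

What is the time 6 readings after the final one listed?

2016-06-11 18:00

The interval is a steady 9 hours (9, 9, 9, 9).
2016-06-09 12:00 + 9 h = 2016-06-09 21:00.
2016-06-09 21:00 + 9 h = 2016-06-10 06:00.
2016-06-10 06:00 + 9 h = 2016-06-10 15:00.
2016-06-10 15:00 + 9 h = 2016-06-11 00:00.
2016-06-11 00:00 + 9 h = 2016-06-11 09:00.
2016-06-11 09:00 + 9 h = 2016-06-11 18:00.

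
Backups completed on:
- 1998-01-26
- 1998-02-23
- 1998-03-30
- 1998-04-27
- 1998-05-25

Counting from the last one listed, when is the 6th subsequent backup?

Every date is a Monday; gaps 28, 35, 28, 28 days.
Each is the last Monday of its month (at least one falls on the 29th or later, ruling out '4th Monday').
Last Monday of June 1998: 1998-06-29.
July 1998 ends with Monday 1998-07-27.
Last Monday of August 1998: 1998-08-31.
Last Monday of September 1998: 1998-09-28.
October 1998 ends with Monday 1998-10-26.
Last Monday of November 1998: 1998-11-30.

1998-11-30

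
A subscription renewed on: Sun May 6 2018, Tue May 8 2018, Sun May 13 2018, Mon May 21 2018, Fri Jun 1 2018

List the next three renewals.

Fri Jun 15 2018, Mon Jul 2 2018, Sun Jul 22 2018

Gaps: 2, 5, 8, 11 days — each gap is 3 larger than the previous one.
Next gap: 14 days. Fri Jun 1 2018 + 14 days = Fri Jun 15 2018.
Next gap: 17 days. Fri Jun 15 2018 + 17 days = Mon Jul 2 2018.
Next gap: 20 days. Mon Jul 2 2018 + 20 days = Sun Jul 22 2018.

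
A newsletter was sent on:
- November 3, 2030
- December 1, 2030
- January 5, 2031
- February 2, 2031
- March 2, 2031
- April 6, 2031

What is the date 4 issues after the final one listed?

These are Sundays at 28- or 35-day spacing (28, 35, 28, 28, 35).
The pattern: 1st Sunday of the month.
May 2031 — 1st Sunday is May 4, 2031.
1st Sunday of June 2031: June 1, 2031.
July 2031 — 1st Sunday is July 6, 2031.
1st Sunday of August 2031: August 3, 2031.

August 3, 2031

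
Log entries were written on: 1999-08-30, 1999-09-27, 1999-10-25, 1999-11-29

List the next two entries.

1999-12-27, 2000-01-31

These are Mondays with 28, 28, 35-day gaps.
Each is the final Monday of its month — 1999-08-30 is past the 28th, so '4th Monday' doesn't fit.
Last Monday of December 1999: 1999-12-27.
January 2000 ends with Monday 2000-01-31.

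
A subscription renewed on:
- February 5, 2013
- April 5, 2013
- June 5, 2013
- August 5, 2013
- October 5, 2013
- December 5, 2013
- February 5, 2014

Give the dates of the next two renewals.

Gaps: 59, 61, 61, 61, 61, 62 days — not constant. Every event is on the 5th of the month.
Pattern: the 5th of every 2 months.
Next: April 2014 → April 5, 2014.
Next: June 2014 → June 5, 2014.

April 5, 2014; June 5, 2014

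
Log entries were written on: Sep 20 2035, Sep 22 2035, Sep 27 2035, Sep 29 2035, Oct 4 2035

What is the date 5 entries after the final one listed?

The gap pattern 2, 5, 2, 5 repeats every 2 events.
These are the Thursdays and Saturdays of each week.
Next Saturday: Oct 6 2035.
The following Thursday is Oct 11 2035.
Next Saturday: Oct 13 2035.
The following Thursday is Oct 18 2035.
The following Saturday is Oct 20 2035.

Oct 20 2035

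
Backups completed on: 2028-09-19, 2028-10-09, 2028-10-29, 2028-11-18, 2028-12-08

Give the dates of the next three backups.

2028-12-28, 2029-01-17, 2029-02-06

Gaps between consecutive events: 20, 20, 20, 20 days — a constant 20-day interval.
2028-12-08 + 20 days = 2028-12-28.
2028-12-28 + 20 days = 2029-01-17.
2029-01-17 + 20 days = 2029-02-06.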